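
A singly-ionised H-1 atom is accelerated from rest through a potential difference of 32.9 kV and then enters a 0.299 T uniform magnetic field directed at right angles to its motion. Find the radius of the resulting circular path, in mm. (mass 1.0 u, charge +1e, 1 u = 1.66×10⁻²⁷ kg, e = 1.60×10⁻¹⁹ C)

r ≈ 87.4 mm

The kinetic energy gained is K = qV = (1×1.60×10^-19)(3.29×10^4) = 5.26×10^-15 J.
v = √(2K/m) = 2.52×10^6 m/s.
r = mv/(qB) = (1.66×10^-27)(2.52×10^6) / [(1×1.60×10^-19)(0.299)] = 0.0874 m.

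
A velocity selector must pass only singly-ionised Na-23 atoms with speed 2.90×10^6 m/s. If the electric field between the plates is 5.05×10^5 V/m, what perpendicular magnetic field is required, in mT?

qE = qvB ⇒ B = E/v = (5.05×10^5) / (2.90×10^6) = 0.174 T.

B ≈ 174 mT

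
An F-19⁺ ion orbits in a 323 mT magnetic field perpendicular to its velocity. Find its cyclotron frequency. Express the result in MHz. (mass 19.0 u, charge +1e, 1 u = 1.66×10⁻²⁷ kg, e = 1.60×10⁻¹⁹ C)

f ≈ 0.261 MHz

f = qB/(2πm) = (1×1.60×10^-19)(0.323) / [2π(3.15×10^-26)] = 2.61×10^5 Hz.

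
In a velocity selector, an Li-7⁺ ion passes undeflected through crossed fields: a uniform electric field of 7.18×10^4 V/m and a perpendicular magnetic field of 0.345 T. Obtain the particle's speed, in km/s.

v ≈ 208 km/s

For zero net force, qE = qvB, so v = E/B.
v = (7.18×10^4) / (0.345) = 2.08×10^5 m/s.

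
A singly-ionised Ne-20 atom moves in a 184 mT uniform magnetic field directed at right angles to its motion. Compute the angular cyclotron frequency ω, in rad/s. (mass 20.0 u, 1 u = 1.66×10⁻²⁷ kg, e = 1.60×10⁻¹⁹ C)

ω = qB/m = (1×1.60×10^-19)(0.184) / (3.32×10^-26) = 8.87×10^5 rad/s.

ω ≈ 8.87×10^5 rad/s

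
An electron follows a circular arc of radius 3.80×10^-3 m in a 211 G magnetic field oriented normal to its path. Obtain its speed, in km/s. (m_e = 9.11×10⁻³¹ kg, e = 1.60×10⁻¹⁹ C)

v ≈ 14100 km/s

From qvB = mv²/r, v = qBr/m.
v = (1×1.60×10^-19)(0.0211)(3.80×10^-3) / (9.11×10^-31) = 1.41×10^7 m/s.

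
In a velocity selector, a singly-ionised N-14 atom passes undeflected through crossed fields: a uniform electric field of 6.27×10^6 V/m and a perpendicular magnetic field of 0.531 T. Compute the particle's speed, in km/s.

For zero net force, qE = qvB, so v = E/B.
v = (6.27×10^6) / (0.531) = 1.18×10^7 m/s.

v ≈ 11800 km/s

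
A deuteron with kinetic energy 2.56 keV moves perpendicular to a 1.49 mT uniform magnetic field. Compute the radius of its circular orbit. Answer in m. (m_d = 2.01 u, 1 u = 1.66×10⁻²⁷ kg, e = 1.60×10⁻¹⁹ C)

Convert the energy: K = 2.56 keV = 4.10×10^-16 J.
v = √(2K/m) = √(2·4.10×10^-16/3.34×10^-27) = 4.95×10^5 m/s.
r = mv/(qB) = (3.34×10^-27)(4.95×10^5) / [(1×1.60×10^-19)(1.49×10^-3)] = 6.93 m.

r ≈ 6.93 m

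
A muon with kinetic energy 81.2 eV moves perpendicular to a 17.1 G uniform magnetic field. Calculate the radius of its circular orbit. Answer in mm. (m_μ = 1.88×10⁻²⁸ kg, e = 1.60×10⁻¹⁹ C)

r ≈ 255 mm

Convert the energy: K = 81.2 eV = 1.30×10^-17 J.
v = √(2K/m) = √(2·1.30×10^-17/1.88×10^-28) = 3.72×10^5 m/s.
r = mv/(qB) = (1.88×10^-28)(3.72×10^5) / [(1×1.60×10^-19)(1.71×10^-3)] = 0.255 m.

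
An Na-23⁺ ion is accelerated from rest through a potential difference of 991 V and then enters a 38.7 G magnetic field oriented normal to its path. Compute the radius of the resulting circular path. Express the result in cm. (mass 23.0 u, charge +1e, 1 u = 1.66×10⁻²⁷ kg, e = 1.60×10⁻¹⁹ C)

r ≈ 562 cm

The kinetic energy gained is K = qV = (1×1.60×10^-19)(991) = 1.59×10^-16 J.
v = √(2K/m) = 9.11×10^4 m/s.
r = mv/(qB) = (3.82×10^-26)(9.11×10^4) / [(1×1.60×10^-19)(3.87×10^-3)] = 5.62 m.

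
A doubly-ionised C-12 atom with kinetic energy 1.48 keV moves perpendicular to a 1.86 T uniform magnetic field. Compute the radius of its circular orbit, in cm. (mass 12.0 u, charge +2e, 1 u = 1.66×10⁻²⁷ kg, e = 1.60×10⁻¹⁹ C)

Convert the energy: K = 1.48 keV = 2.37×10^-16 J.
v = √(2K/m) = √(2·2.37×10^-16/1.99×10^-26) = 1.54×10^5 m/s.
r = mv/(qB) = (1.99×10^-26)(1.54×10^5) / [(2×1.60×10^-19)(1.86)] = 5.16×10^-3 m.

r ≈ 0.516 cm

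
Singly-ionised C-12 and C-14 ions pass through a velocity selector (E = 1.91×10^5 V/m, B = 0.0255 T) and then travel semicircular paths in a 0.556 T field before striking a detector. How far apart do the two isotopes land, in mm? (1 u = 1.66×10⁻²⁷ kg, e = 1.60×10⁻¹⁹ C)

Δd ≈ 559 mm

Both emerge at v = E/B₁ = 7.49×10^6 m/s.
r = mv/(qB₂), so r₁ = 1.677 m and r₂ = 1.957 m, giving Δr = 0.280 m.
After a semicircle each ion lands a diameter 2r from the entry slit, so the separation is 2Δr = 0.559 m.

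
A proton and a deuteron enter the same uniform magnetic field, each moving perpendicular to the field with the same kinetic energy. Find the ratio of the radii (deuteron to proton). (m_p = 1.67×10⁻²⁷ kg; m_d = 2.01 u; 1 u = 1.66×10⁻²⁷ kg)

ratio ≈ 1.41

r = √(2mK)/(qB) ⇒ at equal K, r ∝ √m/q.
r_{deuteron}/r_{proton} = 1.41.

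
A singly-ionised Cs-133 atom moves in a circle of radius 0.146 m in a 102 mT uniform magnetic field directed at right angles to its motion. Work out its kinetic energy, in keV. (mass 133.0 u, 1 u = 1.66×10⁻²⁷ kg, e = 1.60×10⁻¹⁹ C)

K ≈ 0.0804 keV

v = qBr/m = (1×1.60×10^-19)(0.102)(0.146) / (2.21×10^-25) = 1.08×10^4 m/s.
K = ½mv² = 0.5·(2.21×10^-25)·(1.08×10^4)² = 1.29×10^-17 J = 0.0804 keV.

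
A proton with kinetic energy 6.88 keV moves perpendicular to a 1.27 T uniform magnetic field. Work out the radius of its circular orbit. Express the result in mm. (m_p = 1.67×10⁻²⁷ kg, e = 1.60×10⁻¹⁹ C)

r ≈ 9.44 mm

Convert the energy: K = 6.88 keV = 1.10×10^-15 J.
v = √(2K/m) = √(2·1.10×10^-15/1.67×10^-27) = 1.15×10^6 m/s.
r = mv/(qB) = (1.67×10^-27)(1.15×10^6) / [(1×1.60×10^-19)(1.27)] = 9.44×10^-3 m.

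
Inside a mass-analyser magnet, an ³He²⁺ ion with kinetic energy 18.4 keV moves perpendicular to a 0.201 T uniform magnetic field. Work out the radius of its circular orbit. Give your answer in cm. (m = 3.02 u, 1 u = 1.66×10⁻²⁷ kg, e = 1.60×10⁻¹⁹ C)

Convert the energy: K = 18.4 keV = 2.94×10^-15 J.
v = √(2K/m) = √(2·2.94×10^-15/5.01×10^-27) = 1.08×10^6 m/s.
r = mv/(qB) = (5.01×10^-27)(1.08×10^6) / [(2×1.60×10^-19)(0.201)] = 0.0845 m.

r ≈ 8.45 cm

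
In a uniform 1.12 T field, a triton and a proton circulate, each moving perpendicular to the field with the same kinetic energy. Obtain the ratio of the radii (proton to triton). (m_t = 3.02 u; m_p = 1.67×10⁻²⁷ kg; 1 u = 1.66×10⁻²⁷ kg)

r = √(2mK)/(qB) ⇒ at equal K, r ∝ √m/q.
r_{proton}/r_{triton} = 0.577.

ratio ≈ 0.577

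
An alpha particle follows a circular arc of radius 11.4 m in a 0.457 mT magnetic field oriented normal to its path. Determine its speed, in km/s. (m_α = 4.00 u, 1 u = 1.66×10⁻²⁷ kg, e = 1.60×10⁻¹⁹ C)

From qvB = mv²/r, v = qBr/m.
v = (2×1.60×10^-19)(4.57×10^-4)(11.4) / (6.64×10^-27) = 2.51×10^5 m/s.

v ≈ 251 km/s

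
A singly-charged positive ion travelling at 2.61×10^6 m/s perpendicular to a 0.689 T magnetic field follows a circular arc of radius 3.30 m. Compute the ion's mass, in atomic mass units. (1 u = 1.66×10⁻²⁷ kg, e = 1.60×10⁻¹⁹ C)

m ≈ 84.0 u

qvB = mv²/r ⇒ m = qBr/v.
m = (1×1.60×10^-19)(0.689)(3.30) / (2.61×10^6) = 1.39×10^-25 kg = 84.0 u.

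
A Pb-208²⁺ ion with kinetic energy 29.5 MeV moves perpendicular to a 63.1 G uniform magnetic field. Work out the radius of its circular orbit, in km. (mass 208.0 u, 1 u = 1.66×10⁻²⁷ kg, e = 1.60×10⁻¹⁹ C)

r ≈ 0.894 km

Convert the energy: K = 29.5 MeV = 4.72×10^-12 J.
v = √(2K/m) = √(2·4.72×10^-12/3.45×10^-25) = 5.23×10^6 m/s.
r = mv/(qB) = (3.45×10^-25)(5.23×10^6) / [(2×1.60×10^-19)(6.31×10^-3)] = 894 m.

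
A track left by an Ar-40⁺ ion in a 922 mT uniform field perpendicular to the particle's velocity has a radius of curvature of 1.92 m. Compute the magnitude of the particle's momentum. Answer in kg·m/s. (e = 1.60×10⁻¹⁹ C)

Since qvB = mv²/r, the momentum p = mv = qBr.
p = (1×1.60×10^-19)(0.922)(1.92) = 2.83×10^-19 kg·m/s.

p ≈ 2.83×10^-19 kg·m/s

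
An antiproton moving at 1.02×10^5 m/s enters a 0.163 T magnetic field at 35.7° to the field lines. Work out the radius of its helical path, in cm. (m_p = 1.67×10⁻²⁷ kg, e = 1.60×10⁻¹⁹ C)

r ≈ 0.381 cm

Only the perpendicular component v⊥ = v sin35.7° = 5.95×10^4 m/s is bent by the field.
r = m v⊥ /(qB) = (1.67×10^-27)(5.95×10^4) / [(1×1.60×10^-19)(0.163)] = 3.81×10^-3 m.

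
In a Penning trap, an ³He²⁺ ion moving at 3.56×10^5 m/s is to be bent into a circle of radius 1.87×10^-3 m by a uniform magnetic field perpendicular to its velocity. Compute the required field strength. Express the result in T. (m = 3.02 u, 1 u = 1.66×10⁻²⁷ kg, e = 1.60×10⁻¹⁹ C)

qvB = mv²/r gives B = mv/(qr).
B = (5.01×10^-27)(3.56×10^5) / [(2×1.60×10^-19)(1.87×10^-3)] = 2.98 T.

B ≈ 2.98 T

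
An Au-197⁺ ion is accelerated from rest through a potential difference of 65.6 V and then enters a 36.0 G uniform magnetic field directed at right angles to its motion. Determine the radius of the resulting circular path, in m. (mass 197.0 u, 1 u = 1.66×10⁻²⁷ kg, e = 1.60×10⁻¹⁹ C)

r ≈ 4.55 m

The kinetic energy gained is K = qV = (1×1.60×10^-19)(65.6) = 1.05×10^-17 J.
v = √(2K/m) = 8010 m/s.
r = mv/(qB) = (3.27×10^-25)(8010) / [(1×1.60×10^-19)(3.60×10^-3)] = 4.55 m.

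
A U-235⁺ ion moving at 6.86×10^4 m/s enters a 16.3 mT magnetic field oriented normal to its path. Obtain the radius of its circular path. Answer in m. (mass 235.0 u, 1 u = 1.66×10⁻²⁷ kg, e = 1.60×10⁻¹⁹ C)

The magnetic force provides the centripetal force: qvB = mv²/r, so r = mv/(qB).
r = (3.90×10^-25 kg)(6.86×10^4 m/s) / [(1×1.60×10^-19 C)(0.0163 T)] = 10.3 m.

r ≈ 10.3 m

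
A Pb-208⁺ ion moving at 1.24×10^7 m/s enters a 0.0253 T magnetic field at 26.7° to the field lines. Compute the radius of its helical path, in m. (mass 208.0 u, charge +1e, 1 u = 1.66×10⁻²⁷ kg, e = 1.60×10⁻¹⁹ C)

Only the perpendicular component v⊥ = v sin26.7° = 5.57×10^6 m/s is bent by the field.
r = m v⊥ /(qB) = (3.45×10^-25)(5.57×10^6) / [(1×1.60×10^-19)(0.0253)] = 475 m.

r ≈ 475 m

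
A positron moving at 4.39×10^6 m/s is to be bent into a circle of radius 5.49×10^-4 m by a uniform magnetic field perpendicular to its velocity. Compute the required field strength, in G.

B ≈ 455 G

qvB = mv²/r gives B = mv/(qr).
B = (9.11×10^-31)(4.39×10^6) / [(1×1.60×10^-19)(5.49×10^-4)] = 0.0455 T.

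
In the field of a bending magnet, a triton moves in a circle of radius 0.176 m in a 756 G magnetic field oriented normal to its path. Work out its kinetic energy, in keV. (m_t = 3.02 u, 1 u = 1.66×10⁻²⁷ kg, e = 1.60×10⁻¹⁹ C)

K ≈ 2.83 keV

v = qBr/m = (1×1.60×10^-19)(0.0756)(0.176) / (5.01×10^-27) = 4.25×10^5 m/s.
K = ½mv² = 0.5·(5.01×10^-27)·(4.25×10^5)² = 4.52×10^-16 J = 2.83 keV.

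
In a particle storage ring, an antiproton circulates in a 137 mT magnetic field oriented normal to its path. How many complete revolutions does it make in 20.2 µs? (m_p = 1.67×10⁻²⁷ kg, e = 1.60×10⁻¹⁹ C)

N = 42

T = 2πm/(qB) = 2π(1.67×10^-27) / [(1×1.60×10^-19)(0.137)] = 4.7869×10^-7 s.
N = t/T = 2.02×10^-5 / 4.7869×10^-7 ≈ 42.20, so 42 complete revolutions.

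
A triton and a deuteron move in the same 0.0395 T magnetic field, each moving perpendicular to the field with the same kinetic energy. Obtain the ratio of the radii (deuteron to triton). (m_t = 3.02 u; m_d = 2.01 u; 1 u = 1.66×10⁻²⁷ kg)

r = √(2mK)/(qB) ⇒ at equal K, r ∝ √m/q.
r_{deuteron}/r_{triton} = 0.816.

ratio ≈ 0.816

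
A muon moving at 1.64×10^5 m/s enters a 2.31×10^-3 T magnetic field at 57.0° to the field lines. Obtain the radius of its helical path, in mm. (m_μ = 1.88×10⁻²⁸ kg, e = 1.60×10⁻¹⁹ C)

r ≈ 70.0 mm

Only the perpendicular component v⊥ = v sin57.0° = 1.38×10^5 m/s is bent by the field.
r = m v⊥ /(qB) = (1.88×10^-28)(1.38×10^5) / [(1×1.60×10^-19)(2.31×10^-3)] = 0.0700 m.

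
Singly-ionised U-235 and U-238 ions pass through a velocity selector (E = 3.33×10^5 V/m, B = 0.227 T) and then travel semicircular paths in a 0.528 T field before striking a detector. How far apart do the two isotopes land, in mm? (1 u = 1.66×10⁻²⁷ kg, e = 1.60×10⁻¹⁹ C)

Δd ≈ 173 mm

Both emerge at v = E/B₁ = 1.47×10^6 m/s.
r = mv/(qB₂), so r₁ = 6.7739 m and r₂ = 6.8604 m, giving Δr = 0.0865 m.
After a semicircle each ion lands a diameter 2r from the entry slit, so the separation is 2Δr = 0.173 m.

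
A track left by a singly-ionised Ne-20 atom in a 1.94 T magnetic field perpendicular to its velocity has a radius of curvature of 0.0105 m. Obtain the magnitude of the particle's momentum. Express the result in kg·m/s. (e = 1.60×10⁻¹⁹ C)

p ≈ 3.26×10^-21 kg·m/s

Since qvB = mv²/r, the momentum p = mv = qBr.
p = (1×1.60×10^-19)(1.94)(0.0105) = 3.26×10^-21 kg·m/s.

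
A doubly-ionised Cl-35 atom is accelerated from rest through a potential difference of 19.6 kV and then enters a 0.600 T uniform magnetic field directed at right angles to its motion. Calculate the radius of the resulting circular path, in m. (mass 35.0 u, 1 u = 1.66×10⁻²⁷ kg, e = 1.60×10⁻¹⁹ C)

r ≈ 0.141 m

The kinetic energy gained is K = qV = (2×1.60×10^-19)(1.96×10^4) = 6.27×10^-15 J.
v = √(2K/m) = 4.65×10^5 m/s.
r = mv/(qB) = (5.81×10^-26)(4.65×10^5) / [(2×1.60×10^-19)(0.600)] = 0.141 m.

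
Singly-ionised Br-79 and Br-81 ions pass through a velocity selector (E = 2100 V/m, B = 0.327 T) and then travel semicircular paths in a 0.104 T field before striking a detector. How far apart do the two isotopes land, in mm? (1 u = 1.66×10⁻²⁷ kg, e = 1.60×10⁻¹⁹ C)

Δd ≈ 2.56 mm

Both emerge at v = E/B₁ = 6420 m/s.
r = mv/(qB₂), so r₁ = 0.05061 m and r₂ = 0.05189 m, giving Δr = 1.28×10^-3 m.
After a semicircle each ion lands a diameter 2r from the entry slit, so the separation is 2Δr = 2.56×10^-3 m.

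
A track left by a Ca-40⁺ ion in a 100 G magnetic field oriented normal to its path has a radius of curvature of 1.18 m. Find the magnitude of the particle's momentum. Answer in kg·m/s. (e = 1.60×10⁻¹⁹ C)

Since qvB = mv²/r, the momentum p = mv = qBr.
p = (1×1.60×10^-19)(0.0100)(1.18) = 1.89×10^-21 kg·m/s.

p ≈ 1.89×10^-21 kg·m/s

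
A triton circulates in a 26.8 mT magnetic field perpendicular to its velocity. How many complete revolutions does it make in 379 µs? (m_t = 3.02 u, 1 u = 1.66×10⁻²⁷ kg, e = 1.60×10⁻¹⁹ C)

T = 2πm/(qB) = 2π(5.0132×10^-27) / [(1×1.60×10^-19)(0.0268)] = 7.3458×10^-6 s.
N = t/T = 3.79×10^-4 / 7.3458×10^-6 ≈ 51.59, so 51 complete revolutions.

N = 51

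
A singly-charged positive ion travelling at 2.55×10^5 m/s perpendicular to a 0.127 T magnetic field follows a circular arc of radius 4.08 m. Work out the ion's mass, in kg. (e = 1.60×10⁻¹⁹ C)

qvB = mv²/r ⇒ m = qBr/v.
m = (1×1.60×10^-19)(0.127)(4.08) / (2.55×10^5) = 3.25×10^-25 kg.

m ≈ 3.25×10^-25 kg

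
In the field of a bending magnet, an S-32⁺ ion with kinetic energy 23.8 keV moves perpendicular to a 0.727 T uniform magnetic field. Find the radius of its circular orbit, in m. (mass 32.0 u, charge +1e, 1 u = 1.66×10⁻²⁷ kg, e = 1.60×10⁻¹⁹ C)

r ≈ 0.173 m

Convert the energy: K = 23.8 keV = 3.81×10^-15 J.
v = √(2K/m) = √(2·3.81×10^-15/5.31×10^-26) = 3.79×10^5 m/s.
r = mv/(qB) = (5.31×10^-26)(3.79×10^5) / [(1×1.60×10^-19)(0.727)] = 0.173 m.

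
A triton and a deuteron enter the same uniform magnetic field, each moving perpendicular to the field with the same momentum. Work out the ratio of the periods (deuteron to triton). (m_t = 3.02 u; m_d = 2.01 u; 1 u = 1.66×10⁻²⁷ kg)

ratio ≈ 0.666

T = 2πm/(qB) is independent of speed, so T₂/T₁ = (m₂/q₂)/(m₁/q₁).
T_{deuteron}/T_{triton} = (3.34×10^-27/1e) / (5.01×10^-27/1e) = 0.666.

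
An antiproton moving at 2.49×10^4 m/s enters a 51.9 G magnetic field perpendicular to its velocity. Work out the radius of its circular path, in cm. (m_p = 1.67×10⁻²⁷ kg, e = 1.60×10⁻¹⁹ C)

r ≈ 5.01 cm

The magnetic force provides the centripetal force: qvB = mv²/r, so r = mv/(qB).
r = (1.67×10^-27 kg)(2.49×10^4 m/s) / [(1×1.60×10^-19 C)(5.19×10^-3 T)] = 0.0501 m.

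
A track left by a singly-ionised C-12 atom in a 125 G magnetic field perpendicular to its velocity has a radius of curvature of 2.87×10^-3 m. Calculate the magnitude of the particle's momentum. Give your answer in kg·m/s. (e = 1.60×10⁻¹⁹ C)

Since qvB = mv²/r, the momentum p = mv = qBr.
p = (1×1.60×10^-19)(0.0125)(2.87×10^-3) = 5.74×10^-24 kg·m/s.

p ≈ 5.74×10^-24 kg·m/s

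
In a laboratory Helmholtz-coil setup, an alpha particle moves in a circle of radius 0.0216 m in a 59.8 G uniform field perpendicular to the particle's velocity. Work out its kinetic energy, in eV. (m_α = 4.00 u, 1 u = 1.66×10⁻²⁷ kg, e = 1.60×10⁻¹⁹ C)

K ≈ 0.804 eV

v = qBr/m = (2×1.60×10^-19)(5.98×10^-3)(0.0216) / (6.64×10^-27) = 6220 m/s.
K = ½mv² = 0.5·(6.64×10^-27)·(6220)² = 1.29×10^-19 J = 0.804 eV.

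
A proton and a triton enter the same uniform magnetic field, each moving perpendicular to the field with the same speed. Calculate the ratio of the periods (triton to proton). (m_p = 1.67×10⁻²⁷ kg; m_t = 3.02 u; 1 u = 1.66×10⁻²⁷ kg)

ratio ≈ 3.00

T = 2πm/(qB) is independent of speed, so T₂/T₁ = (m₂/q₂)/(m₁/q₁).
T_{triton}/T_{proton} = (5.01×10^-27/1e) / (1.67×10^-27/1e) = 3.00.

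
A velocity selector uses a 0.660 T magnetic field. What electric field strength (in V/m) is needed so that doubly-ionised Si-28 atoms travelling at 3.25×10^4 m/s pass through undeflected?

E ≈ 2.15×10^4 V/m

qE = qvB ⇒ E = vB = (3.25×10^4)(0.660) = 2.15×10^4 V/m.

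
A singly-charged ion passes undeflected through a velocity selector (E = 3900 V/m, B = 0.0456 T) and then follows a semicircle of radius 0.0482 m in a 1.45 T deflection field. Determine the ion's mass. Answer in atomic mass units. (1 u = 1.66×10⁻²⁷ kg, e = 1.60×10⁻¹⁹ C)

m ≈ 78.8 u

v = E/B₁ = 8.55×10^4 m/s.
From r = mv/(qB₂), m = qB₂r/v = (1×1.60×10^-19)(1.45)(0.0482) / (8.55×10^4) = 1.31×10^-25 kg.
In atomic mass units: m = 1.31×10^-25 / 1.66×10^-27 = 78.8 u.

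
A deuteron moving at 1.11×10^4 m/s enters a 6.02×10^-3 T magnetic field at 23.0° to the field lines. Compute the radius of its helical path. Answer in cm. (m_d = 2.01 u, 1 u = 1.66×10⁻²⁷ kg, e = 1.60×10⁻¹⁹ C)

r ≈ 1.50 cm

Only the perpendicular component v⊥ = v sin23.0° = 4340 m/s is bent by the field.
r = m v⊥ /(qB) = (3.34×10^-27)(4340) / [(1×1.60×10^-19)(6.02×10^-3)] = 0.0150 m.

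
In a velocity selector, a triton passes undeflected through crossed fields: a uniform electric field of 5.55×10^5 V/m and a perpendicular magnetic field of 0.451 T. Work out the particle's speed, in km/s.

v ≈ 1230 km/s

For zero net force, qE = qvB, so v = E/B.
v = (5.55×10^5) / (0.451) = 1.23×10^6 m/s.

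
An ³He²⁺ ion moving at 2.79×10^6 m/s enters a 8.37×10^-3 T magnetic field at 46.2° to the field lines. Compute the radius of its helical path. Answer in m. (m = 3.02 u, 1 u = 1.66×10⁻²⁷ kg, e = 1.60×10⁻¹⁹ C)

r ≈ 3.77 m

Only the perpendicular component v⊥ = v sin46.2° = 2.01×10^6 m/s is bent by the field.
r = m v⊥ /(qB) = (5.01×10^-27)(2.01×10^6) / [(2×1.60×10^-19)(8.37×10^-3)] = 3.77 m.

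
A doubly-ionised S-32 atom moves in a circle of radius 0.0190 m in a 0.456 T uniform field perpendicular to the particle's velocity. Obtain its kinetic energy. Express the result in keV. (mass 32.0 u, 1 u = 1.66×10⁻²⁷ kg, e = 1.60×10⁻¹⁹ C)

v = qBr/m = (2×1.60×10^-19)(0.456)(0.0190) / (5.31×10^-26) = 5.22×10^4 m/s.
K = ½mv² = 0.5·(5.31×10^-26)·(5.22×10^4)² = 7.24×10^-17 J = 0.452 keV.

K ≈ 0.452 keV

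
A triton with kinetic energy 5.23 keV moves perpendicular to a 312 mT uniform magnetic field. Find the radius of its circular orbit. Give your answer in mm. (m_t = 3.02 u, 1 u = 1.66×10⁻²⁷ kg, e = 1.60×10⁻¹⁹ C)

r ≈ 58.0 mm

Convert the energy: K = 5.23 keV = 8.37×10^-16 J.
v = √(2K/m) = √(2·8.37×10^-16/5.01×10^-27) = 5.78×10^5 m/s.
r = mv/(qB) = (5.01×10^-27)(5.78×10^5) / [(1×1.60×10^-19)(0.312)] = 0.0580 m.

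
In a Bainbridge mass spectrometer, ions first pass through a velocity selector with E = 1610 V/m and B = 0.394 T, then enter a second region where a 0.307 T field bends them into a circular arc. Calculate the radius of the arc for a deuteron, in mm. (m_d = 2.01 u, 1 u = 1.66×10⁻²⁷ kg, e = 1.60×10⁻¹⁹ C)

The selector passes v = E/B = 1610/0.394 = 4090 m/s.
In the deflection region, r = mv/(qB₂) = (3.34×10^-27)(4090) / [(1×1.60×10^-19)(0.307)] = 2.78×10^-4 m.

r ≈ 0.278 mm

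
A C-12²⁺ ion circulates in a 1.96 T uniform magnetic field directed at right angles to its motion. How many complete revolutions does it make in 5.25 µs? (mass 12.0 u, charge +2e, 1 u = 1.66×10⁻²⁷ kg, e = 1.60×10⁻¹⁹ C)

T = 2πm/(qB) = 2π(1.992×10^-26) / [(2×1.60×10^-19)(1.96)] = 1.9956×10^-7 s.
N = t/T = 5.25×10^-6 / 1.9956×10^-7 ≈ 26.31, so 26 complete revolutions.

N = 26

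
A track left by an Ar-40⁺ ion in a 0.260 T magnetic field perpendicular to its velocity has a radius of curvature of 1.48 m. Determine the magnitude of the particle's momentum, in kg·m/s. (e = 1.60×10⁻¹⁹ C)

p ≈ 6.16×10^-20 kg·m/s

Since qvB = mv²/r, the momentum p = mv = qBr.
p = (1×1.60×10^-19)(0.260)(1.48) = 6.16×10^-20 kg·m/s.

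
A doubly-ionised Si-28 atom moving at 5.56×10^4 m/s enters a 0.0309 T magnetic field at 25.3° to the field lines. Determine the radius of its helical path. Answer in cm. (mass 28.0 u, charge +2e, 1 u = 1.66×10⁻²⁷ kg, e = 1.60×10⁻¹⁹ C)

Only the perpendicular component v⊥ = v sin25.3° = 2.38×10^4 m/s is bent by the field.
r = m v⊥ /(qB) = (4.65×10^-26)(2.38×10^4) / [(2×1.60×10^-19)(0.0309)] = 0.112 m.

r ≈ 11.2 cm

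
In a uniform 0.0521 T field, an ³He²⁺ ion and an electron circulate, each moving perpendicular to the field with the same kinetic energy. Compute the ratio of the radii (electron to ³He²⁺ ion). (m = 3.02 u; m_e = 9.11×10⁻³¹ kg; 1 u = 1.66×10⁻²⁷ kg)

ratio ≈ 0.0270

r = √(2mK)/(qB) ⇒ at equal K, r ∝ √m/q.
r_{electron}/r_{³He²⁺ ion} = 0.0270.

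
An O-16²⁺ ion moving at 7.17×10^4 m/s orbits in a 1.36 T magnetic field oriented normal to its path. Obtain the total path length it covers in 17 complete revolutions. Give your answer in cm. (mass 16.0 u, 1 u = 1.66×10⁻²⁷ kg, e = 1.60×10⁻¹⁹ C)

L ≈ 46.7 cm

r = mv/(qB) = 4.38×10^-3 m, so one revolution covers 2πr = 0.0275 m.
In 17 revolutions: L = 17·2πr = 0.467 m.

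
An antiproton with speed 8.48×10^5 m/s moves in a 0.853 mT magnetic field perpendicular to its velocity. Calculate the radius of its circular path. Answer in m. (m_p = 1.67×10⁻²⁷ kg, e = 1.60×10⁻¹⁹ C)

r ≈ 10.4 m

The magnetic force provides the centripetal force: qvB = mv²/r, so r = mv/(qB).
r = (1.67×10^-27 kg)(8.48×10^5 m/s) / [(1×1.60×10^-19 C)(8.53×10^-4 T)] = 10.4 m.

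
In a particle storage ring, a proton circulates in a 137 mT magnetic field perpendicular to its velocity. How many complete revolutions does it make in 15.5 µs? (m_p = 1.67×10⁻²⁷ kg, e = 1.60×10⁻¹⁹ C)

N = 32

T = 2πm/(qB) = 2π(1.67×10^-27) / [(1×1.60×10^-19)(0.137)] = 4.7869×10^-7 s.
N = t/T = 1.55×10^-5 / 4.7869×10^-7 ≈ 32.38, so 32 complete revolutions.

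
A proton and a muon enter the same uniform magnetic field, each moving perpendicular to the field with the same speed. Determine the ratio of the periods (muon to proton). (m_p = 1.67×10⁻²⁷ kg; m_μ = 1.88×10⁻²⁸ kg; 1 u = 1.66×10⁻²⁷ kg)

ratio ≈ 0.113

T = 2πm/(qB) is independent of speed, so T₂/T₁ = (m₂/q₂)/(m₁/q₁).
T_{muon}/T_{proton} = (1.88×10^-28/1e) / (1.67×10^-27/1e) = 0.113.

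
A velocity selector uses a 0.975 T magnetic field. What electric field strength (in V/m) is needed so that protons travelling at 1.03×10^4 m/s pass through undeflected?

qE = qvB ⇒ E = vB = (1.03×10^4)(0.975) = 1.00×10^4 V/m.

E ≈ 1.00×10^4 V/m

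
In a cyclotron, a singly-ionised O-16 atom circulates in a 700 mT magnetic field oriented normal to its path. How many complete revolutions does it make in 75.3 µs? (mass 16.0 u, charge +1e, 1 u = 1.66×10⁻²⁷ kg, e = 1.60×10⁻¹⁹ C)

N = 50

T = 2πm/(qB) = 2π(2.656×10^-26) / [(1×1.60×10^-19)(0.700)] = 1.4900×10^-6 s.
N = t/T = 7.53×10^-5 / 1.4900×10^-6 ≈ 50.54, so 50 complete revolutions.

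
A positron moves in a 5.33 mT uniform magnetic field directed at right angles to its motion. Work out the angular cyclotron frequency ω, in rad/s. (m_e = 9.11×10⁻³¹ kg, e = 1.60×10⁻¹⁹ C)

ω = qB/m = (1×1.60×10^-19)(5.33×10^-3) / (9.11×10^-31) = 9.36×10^8 rad/s.

ω ≈ 9.36×10^8 rad/s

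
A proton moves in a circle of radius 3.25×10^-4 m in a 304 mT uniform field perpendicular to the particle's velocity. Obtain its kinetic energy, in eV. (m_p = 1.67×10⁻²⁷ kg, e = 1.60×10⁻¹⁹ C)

v = qBr/m = (1×1.60×10^-19)(0.304)(3.25×10^-4) / (1.67×10^-27) = 9470 m/s.
K = ½mv² = 0.5·(1.67×10^-27)·(9470)² = 7.48×10^-20 J = 0.468 eV.

K ≈ 0.468 eV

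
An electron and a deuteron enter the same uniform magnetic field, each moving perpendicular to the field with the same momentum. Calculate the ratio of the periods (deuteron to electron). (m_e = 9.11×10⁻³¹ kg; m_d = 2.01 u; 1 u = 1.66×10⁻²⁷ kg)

T = 2πm/(qB) is independent of speed, so T₂/T₁ = (m₂/q₂)/(m₁/q₁).
T_{deuteron}/T_{electron} = (3.34×10^-27/1e) / (9.11×10^-31/1e) = 3660.

ratio ≈ 3660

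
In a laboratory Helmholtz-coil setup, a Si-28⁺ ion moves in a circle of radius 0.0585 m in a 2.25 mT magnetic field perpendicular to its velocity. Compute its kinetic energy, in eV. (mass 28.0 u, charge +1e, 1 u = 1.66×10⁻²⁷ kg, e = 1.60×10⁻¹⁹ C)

v = qBr/m = (1×1.60×10^-19)(2.25×10^-3)(0.0585) / (4.65×10^-26) = 453 m/s.
K = ½mv² = 0.5·(4.65×10^-26)·(453)² = 4.77×10^-21 J = 0.0298 eV.

K ≈ 0.0298 eV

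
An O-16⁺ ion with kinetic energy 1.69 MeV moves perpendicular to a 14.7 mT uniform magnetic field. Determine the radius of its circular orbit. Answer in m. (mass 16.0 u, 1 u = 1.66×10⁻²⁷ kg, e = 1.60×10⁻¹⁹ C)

Convert the energy: K = 1.69 MeV = 2.70×10^-13 J.
v = √(2K/m) = √(2·2.70×10^-13/2.66×10^-26) = 4.51×10^6 m/s.
r = mv/(qB) = (2.66×10^-26)(4.51×10^6) / [(1×1.60×10^-19)(0.0147)] = 51.0 m.

r ≈ 51.0 m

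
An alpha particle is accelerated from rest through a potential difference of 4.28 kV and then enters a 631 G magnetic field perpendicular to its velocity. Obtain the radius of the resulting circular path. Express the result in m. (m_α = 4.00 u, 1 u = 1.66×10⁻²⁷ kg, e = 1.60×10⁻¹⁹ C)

The kinetic energy gained is K = qV = (2×1.60×10^-19)(4280) = 1.37×10^-15 J.
v = √(2K/m) = 6.42×10^5 m/s.
r = mv/(qB) = (6.64×10^-27)(6.42×10^5) / [(2×1.60×10^-19)(0.0631)] = 0.211 m.

r ≈ 0.211 m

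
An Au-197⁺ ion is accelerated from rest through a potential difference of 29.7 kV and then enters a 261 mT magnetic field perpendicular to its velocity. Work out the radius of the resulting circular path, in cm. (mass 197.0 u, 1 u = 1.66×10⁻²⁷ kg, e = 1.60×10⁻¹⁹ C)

The kinetic energy gained is K = qV = (1×1.60×10^-19)(2.97×10^4) = 4.75×10^-15 J.
v = √(2K/m) = 1.70×10^5 m/s.
r = mv/(qB) = (3.27×10^-25)(1.70×10^5) / [(1×1.60×10^-19)(0.261)] = 1.33 m.

r ≈ 133 cm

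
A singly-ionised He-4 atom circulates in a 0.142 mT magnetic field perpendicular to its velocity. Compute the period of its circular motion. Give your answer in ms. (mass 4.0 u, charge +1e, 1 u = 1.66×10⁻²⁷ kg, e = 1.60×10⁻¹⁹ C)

The cyclotron period is independent of speed: T = 2πm/(qB).
T = 2π(6.64×10^-27) / [(1×1.60×10^-19)(1.42×10^-4)] = 1.84×10^-3 s.

T ≈ 1.84 ms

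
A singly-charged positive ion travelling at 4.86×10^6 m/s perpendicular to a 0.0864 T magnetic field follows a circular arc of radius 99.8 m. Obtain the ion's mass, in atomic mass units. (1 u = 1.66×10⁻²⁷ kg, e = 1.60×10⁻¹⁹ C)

m ≈ 171 u

qvB = mv²/r ⇒ m = qBr/v.
m = (1×1.60×10^-19)(0.0864)(99.8) / (4.86×10^6) = 2.84×10^-25 kg = 171 u.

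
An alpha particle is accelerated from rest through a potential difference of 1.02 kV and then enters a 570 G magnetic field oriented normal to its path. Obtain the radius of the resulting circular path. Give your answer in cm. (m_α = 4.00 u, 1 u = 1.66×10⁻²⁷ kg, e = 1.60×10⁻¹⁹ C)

The kinetic energy gained is K = qV = (2×1.60×10^-19)(1020) = 3.26×10^-16 J.
v = √(2K/m) = 3.14×10^5 m/s.
r = mv/(qB) = (6.64×10^-27)(3.14×10^5) / [(2×1.60×10^-19)(0.0570)] = 0.114 m.

r ≈ 11.4 cm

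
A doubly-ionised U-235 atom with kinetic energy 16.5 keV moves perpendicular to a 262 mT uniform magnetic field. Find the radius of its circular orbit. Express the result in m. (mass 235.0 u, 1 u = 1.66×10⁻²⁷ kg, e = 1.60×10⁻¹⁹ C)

Convert the energy: K = 16.5 keV = 2.64×10^-15 J.
v = √(2K/m) = √(2·2.64×10^-15/3.90×10^-25) = 1.16×10^5 m/s.
r = mv/(qB) = (3.90×10^-25)(1.16×10^5) / [(2×1.60×10^-19)(0.262)] = 0.541 m.

r ≈ 0.541 m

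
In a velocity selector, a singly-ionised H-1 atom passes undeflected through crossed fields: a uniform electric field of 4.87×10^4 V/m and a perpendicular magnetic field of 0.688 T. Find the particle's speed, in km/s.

v ≈ 70.8 km/s

For zero net force, qE = qvB, so v = E/B.
v = (4.87×10^4) / (0.688) = 7.08×10^4 m/s.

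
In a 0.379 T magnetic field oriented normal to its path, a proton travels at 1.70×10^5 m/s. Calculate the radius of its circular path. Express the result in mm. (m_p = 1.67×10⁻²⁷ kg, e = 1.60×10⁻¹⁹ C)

r ≈ 4.68 mm

The magnetic force provides the centripetal force: qvB = mv²/r, so r = mv/(qB).
r = (1.67×10^-27 kg)(1.70×10^5 m/s) / [(1×1.60×10^-19 C)(0.379 T)] = 4.68×10^-3 m.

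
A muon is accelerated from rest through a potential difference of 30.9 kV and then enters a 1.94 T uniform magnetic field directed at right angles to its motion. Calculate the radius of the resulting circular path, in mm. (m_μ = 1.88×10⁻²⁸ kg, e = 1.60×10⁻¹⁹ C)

The kinetic energy gained is K = qV = (1×1.60×10^-19)(3.09×10^4) = 4.94×10^-15 J.
v = √(2K/m) = 7.25×10^6 m/s.
r = mv/(qB) = (1.88×10^-28)(7.25×10^6) / [(1×1.60×10^-19)(1.94)] = 4.39×10^-3 m.

r ≈ 4.39 mm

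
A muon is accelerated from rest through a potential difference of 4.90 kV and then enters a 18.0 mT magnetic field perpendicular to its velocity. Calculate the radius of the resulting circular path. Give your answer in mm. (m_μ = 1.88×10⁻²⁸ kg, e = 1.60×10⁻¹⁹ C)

The kinetic energy gained is K = qV = (1×1.60×10^-19)(4900) = 7.84×10^-16 J.
v = √(2K/m) = 2.89×10^6 m/s.
r = mv/(qB) = (1.88×10^-28)(2.89×10^6) / [(1×1.60×10^-19)(0.0180)] = 0.189 m.

r ≈ 189 mm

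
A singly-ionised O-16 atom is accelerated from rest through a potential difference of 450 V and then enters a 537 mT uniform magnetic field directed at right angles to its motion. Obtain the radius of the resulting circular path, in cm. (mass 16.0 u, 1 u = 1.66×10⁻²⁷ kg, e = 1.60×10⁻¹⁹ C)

r ≈ 2.28 cm

The kinetic energy gained is K = qV = (1×1.60×10^-19)(450) = 7.20×10^-17 J.
v = √(2K/m) = 7.36×10^4 m/s.
r = mv/(qB) = (2.66×10^-26)(7.36×10^4) / [(1×1.60×10^-19)(0.537)] = 0.0228 m.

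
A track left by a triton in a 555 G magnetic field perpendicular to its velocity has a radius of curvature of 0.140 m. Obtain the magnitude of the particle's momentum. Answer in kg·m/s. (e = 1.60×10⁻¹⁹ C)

p ≈ 1.24×10^-21 kg·m/s

Since qvB = mv²/r, the momentum p = mv = qBr.
p = (1×1.60×10^-19)(0.0555)(0.140) = 1.24×10^-21 kg·m/s.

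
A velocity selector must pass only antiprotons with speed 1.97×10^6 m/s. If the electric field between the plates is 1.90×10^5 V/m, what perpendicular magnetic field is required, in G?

B ≈ 964 G

qE = qvB ⇒ B = E/v = (1.90×10^5) / (1.97×10^6) = 0.0964 T.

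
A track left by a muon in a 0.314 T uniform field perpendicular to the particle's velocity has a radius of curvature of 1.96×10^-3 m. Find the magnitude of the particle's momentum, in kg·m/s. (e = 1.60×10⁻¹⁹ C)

Since qvB = mv²/r, the momentum p = mv = qBr.
p = (1×1.60×10^-19)(0.314)(1.96×10^-3) = 9.85×10^-23 kg·m/s.

p ≈ 9.85×10^-23 kg·m/s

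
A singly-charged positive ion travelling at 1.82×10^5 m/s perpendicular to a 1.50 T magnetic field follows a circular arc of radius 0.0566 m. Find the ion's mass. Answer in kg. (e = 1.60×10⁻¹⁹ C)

m ≈ 7.46×10^-26 kg

qvB = mv²/r ⇒ m = qBr/v.
m = (1×1.60×10^-19)(1.50)(0.0566) / (1.82×10^5) = 7.46×10^-26 kg.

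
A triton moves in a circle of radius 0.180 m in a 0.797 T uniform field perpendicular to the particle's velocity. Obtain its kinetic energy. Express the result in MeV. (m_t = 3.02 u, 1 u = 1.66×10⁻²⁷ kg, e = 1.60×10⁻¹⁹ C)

K ≈ 0.328 MeV

v = qBr/m = (1×1.60×10^-19)(0.797)(0.180) / (5.01×10^-27) = 4.58×10^6 m/s.
K = ½mv² = 0.5·(5.01×10^-27)·(4.58×10^6)² = 5.25×10^-14 J = 0.328 MeV.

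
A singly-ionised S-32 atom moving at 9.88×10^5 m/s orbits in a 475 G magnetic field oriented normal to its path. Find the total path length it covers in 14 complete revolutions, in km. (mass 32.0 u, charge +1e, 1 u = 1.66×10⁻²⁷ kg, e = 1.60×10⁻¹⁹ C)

L ≈ 0.607 km

r = mv/(qB) = 6.91 m, so one revolution covers 2πr = 43.4 m.
In 14 revolutions: L = 14·2πr = 607 m.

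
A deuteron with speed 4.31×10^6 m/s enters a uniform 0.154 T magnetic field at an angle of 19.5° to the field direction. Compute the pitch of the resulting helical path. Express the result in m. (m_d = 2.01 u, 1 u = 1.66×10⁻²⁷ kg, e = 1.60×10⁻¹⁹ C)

pitch ≈ 3.46 m

The velocity component along B is v∥ = v cos19.5° = 4.06×10^6 m/s.
The cyclotron period T = 2πm/(qB) = 8.51×10^-7 s is set by m, q, B alone.
Pitch = v∥·T = (4.06×10^6)(8.51×10^-7) = 3.46 m.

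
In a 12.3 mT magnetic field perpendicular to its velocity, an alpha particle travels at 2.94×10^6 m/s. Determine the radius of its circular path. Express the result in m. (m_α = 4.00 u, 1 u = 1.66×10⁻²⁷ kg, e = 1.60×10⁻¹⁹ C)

r ≈ 4.96 m

The magnetic force provides the centripetal force: qvB = mv²/r, so r = mv/(qB).
r = (6.64×10^-27 kg)(2.94×10^6 m/s) / [(2×1.60×10^-19 C)(0.0123 T)] = 4.96 m.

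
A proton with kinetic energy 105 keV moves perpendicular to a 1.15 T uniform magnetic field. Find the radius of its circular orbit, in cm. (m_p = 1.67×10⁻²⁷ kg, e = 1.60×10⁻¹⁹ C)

Convert the energy: K = 105 keV = 1.68×10^-14 J.
v = √(2K/m) = √(2·1.68×10^-14/1.67×10^-27) = 4.49×10^6 m/s.
r = mv/(qB) = (1.67×10^-27)(4.49×10^6) / [(1×1.60×10^-19)(1.15)] = 0.0407 m.

r ≈ 4.07 cm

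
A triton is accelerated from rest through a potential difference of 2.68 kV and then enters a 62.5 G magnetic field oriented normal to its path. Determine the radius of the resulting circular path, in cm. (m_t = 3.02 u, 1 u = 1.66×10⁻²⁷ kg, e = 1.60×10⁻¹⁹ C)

The kinetic energy gained is K = qV = (1×1.60×10^-19)(2680) = 4.29×10^-16 J.
v = √(2K/m) = 4.14×10^5 m/s.
r = mv/(qB) = (5.01×10^-27)(4.14×10^5) / [(1×1.60×10^-19)(6.25×10^-3)] = 2.07 m.

r ≈ 207 cm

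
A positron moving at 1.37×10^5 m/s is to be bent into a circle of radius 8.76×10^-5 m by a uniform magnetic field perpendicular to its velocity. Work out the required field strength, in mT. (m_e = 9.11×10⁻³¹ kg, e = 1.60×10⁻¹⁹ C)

qvB = mv²/r gives B = mv/(qr).
B = (9.11×10^-31)(1.37×10^5) / [(1×1.60×10^-19)(8.76×10^-5)] = 8.90×10^-3 T.

B ≈ 8.90 mT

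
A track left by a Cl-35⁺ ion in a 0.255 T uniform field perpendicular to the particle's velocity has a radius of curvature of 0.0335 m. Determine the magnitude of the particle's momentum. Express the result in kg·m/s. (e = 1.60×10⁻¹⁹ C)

Since qvB = mv²/r, the momentum p = mv = qBr.
p = (1×1.60×10^-19)(0.255)(0.0335) = 1.37×10^-21 kg·m/s.

p ≈ 1.37×10^-21 kg·m/s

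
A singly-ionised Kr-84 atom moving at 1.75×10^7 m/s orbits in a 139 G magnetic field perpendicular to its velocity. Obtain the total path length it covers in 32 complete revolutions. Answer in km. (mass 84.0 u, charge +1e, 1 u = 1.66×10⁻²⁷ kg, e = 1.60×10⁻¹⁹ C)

L ≈ 221 km

r = mv/(qB) = 1100 m, so one revolution covers 2πr = 6890 m.
In 32 revolutions: L = 32·2πr = 2.21×10^5 m.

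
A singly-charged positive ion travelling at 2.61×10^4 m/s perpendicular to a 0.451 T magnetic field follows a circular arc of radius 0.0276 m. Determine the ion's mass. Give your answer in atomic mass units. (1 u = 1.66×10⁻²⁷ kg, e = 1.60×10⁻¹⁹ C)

m ≈ 46.0 u

qvB = mv²/r ⇒ m = qBr/v.
m = (1×1.60×10^-19)(0.451)(0.0276) / (2.61×10^4) = 7.63×10^-26 kg = 46.0 u.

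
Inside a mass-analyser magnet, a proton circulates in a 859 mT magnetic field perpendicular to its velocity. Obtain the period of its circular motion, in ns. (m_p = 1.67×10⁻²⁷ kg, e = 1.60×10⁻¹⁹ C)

The cyclotron period is independent of speed: T = 2πm/(qB).
T = 2π(1.67×10^-27) / [(1×1.60×10^-19)(0.859)] = 7.63×10^-8 s.

T ≈ 76.3 ns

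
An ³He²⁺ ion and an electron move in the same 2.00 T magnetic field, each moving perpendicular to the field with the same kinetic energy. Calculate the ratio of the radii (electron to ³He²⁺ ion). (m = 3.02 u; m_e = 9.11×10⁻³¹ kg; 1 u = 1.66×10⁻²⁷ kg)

r = √(2mK)/(qB) ⇒ at equal K, r ∝ √m/q.
r_{electron}/r_{³He²⁺ ion} = 0.0270.

ratio ≈ 0.0270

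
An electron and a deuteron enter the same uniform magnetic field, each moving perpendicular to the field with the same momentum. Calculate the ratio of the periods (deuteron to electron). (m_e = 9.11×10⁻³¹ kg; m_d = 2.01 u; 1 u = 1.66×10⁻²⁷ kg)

ratio ≈ 3660

T = 2πm/(qB) is independent of speed, so T₂/T₁ = (m₂/q₂)/(m₁/q₁).
T_{deuteron}/T_{electron} = (3.34×10^-27/1e) / (9.11×10^-31/1e) = 3660.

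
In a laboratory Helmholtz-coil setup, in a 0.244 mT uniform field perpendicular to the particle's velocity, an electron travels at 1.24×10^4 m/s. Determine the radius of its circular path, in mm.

r ≈ 0.289 mm

The magnetic force provides the centripetal force: qvB = mv²/r, so r = mv/(qB).
r = (9.11×10^-31 kg)(1.24×10^4 m/s) / [(1×1.60×10^-19 C)(2.44×10^-4 T)] = 2.89×10^-4 m.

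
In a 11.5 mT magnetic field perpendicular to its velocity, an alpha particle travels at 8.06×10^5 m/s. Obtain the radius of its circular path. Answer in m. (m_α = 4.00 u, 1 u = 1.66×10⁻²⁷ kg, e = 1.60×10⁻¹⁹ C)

r ≈ 1.45 m

The magnetic force provides the centripetal force: qvB = mv²/r, so r = mv/(qB).
r = (6.64×10^-27 kg)(8.06×10^5 m/s) / [(2×1.60×10^-19 C)(0.0115 T)] = 1.45 m.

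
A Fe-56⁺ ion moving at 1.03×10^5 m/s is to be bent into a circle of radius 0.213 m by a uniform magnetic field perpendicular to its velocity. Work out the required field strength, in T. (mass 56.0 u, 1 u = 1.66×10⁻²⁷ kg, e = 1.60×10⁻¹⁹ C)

B ≈ 0.281 T

qvB = mv²/r gives B = mv/(qr).
B = (9.30×10^-26)(1.03×10^5) / [(1×1.60×10^-19)(0.213)] = 0.281 T.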